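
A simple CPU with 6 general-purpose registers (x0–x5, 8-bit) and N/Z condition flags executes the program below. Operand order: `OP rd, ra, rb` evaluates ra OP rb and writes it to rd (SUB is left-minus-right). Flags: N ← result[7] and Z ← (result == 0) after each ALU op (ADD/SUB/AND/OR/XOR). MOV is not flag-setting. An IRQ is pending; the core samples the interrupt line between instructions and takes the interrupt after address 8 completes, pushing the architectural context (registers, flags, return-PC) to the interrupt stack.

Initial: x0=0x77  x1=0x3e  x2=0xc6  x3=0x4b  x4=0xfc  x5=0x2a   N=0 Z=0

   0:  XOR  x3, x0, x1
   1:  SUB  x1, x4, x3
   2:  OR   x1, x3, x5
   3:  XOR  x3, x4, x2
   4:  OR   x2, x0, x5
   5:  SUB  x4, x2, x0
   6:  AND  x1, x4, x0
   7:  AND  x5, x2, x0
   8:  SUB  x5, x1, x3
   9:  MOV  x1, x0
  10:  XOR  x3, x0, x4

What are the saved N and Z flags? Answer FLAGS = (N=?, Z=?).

FLAGS = (N=1, Z=0)

after  0: x0=0x77 x1=0x3e x2=0xc6 x3=0x49 x4=0xfc x5=0x2a  N=0 Z=0
after  1: x0=0x77 x1=0xb3 x2=0xc6 x3=0x49 x4=0xfc x5=0x2a  N=1 Z=0
after  2: x0=0x77 x1=0x6b x2=0xc6 x3=0x49 x4=0xfc x5=0x2a  N=0 Z=0
after  3: x0=0x77 x1=0x6b x2=0xc6 x3=0x3a x4=0xfc x5=0x2a  N=0 Z=0
after  4: x0=0x77 x1=0x6b x2=0x7f x3=0x3a x4=0xfc x5=0x2a  N=0 Z=0
after  5: x0=0x77 x1=0x6b x2=0x7f x3=0x3a x4=0x08 x5=0x2a  N=0 Z=0
after  6: x0=0x77 x1=0x00 x2=0x7f x3=0x3a x4=0x08 x5=0x2a  N=0 Z=1
after  7: x0=0x77 x1=0x00 x2=0x7f x3=0x3a x4=0x08 x5=0x77  N=0 Z=0
after  8: x0=0x77 x1=0x00 x2=0x7f x3=0x3a x4=0x08 x5=0xc6  N=1 Z=0
-- IRQ taken; context saved, return-PC = 9 --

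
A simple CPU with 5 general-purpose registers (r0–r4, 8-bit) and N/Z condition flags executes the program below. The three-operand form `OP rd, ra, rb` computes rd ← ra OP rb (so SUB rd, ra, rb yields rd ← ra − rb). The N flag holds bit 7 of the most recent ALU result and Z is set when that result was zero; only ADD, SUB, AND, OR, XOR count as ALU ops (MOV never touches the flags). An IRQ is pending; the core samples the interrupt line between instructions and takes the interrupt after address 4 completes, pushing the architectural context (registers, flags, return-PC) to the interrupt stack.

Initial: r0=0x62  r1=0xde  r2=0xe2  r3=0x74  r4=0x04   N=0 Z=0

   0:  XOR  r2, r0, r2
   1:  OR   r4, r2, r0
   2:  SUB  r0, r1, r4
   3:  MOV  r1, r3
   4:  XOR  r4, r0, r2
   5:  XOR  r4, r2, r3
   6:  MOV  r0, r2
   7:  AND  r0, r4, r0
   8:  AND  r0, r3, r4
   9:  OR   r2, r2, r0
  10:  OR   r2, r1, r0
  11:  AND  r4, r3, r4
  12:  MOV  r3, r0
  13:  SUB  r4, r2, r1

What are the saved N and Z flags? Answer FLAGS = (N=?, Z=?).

after  0: r0=0x62 r1=0xde r2=0x80 r3=0x74 r4=0x04  N=1 Z=0
after  1: r0=0x62 r1=0xde r2=0x80 r3=0x74 r4=0xe2  N=1 Z=0
after  2: r0=0xfc r1=0xde r2=0x80 r3=0x74 r4=0xe2  N=1 Z=0
after  3: r0=0xfc r1=0x74 r2=0x80 r3=0x74 r4=0xe2  N=1 Z=0
after  4: r0=0xfc r1=0x74 r2=0x80 r3=0x74 r4=0x7c  N=0 Z=0
-- IRQ taken; context saved, return-PC = 5 --

FLAGS = (N=0, Z=0)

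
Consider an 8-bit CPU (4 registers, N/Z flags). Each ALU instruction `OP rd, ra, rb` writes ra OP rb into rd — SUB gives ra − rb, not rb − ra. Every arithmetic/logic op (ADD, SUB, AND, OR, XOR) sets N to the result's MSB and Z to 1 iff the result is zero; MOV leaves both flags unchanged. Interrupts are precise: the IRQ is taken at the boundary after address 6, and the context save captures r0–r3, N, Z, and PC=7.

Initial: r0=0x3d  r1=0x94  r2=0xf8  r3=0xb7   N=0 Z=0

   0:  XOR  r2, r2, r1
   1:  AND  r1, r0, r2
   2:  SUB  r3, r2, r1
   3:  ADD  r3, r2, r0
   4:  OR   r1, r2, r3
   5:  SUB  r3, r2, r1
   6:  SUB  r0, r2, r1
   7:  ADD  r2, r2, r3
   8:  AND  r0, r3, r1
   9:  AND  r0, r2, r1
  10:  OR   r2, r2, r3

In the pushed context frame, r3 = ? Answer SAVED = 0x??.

SAVED = 0x7f

after  0: r0=0x3d r1=0x94 r2=0x6c r3=0xb7  N=0 Z=0
after  1: r0=0x3d r1=0x2c r2=0x6c r3=0xb7  N=0 Z=0
after  2: r0=0x3d r1=0x2c r2=0x6c r3=0x40  N=0 Z=0
after  3: r0=0x3d r1=0x2c r2=0x6c r3=0xa9  N=1 Z=0
after  4: r0=0x3d r1=0xed r2=0x6c r3=0xa9  N=1 Z=0
after  5: r0=0x3d r1=0xed r2=0x6c r3=0x7f  N=0 Z=0
after  6: r0=0x7f r1=0xed r2=0x6c r3=0x7f  N=0 Z=0
-- IRQ taken; context saved, return-PC = 7 --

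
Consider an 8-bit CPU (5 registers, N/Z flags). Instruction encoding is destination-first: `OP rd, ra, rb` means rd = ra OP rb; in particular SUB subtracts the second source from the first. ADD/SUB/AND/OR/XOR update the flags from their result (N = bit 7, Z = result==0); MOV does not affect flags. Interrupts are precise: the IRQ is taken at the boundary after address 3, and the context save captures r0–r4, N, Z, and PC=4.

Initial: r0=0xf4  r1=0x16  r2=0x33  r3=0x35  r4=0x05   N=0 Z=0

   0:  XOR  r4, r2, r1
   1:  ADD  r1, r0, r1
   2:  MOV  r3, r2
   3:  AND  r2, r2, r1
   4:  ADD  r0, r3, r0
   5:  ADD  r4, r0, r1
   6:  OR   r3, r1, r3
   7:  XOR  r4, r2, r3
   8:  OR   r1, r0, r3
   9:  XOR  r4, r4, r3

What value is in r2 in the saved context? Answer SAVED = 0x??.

SAVED = 0x02

after  0: r0=0xf4 r1=0x16 r2=0x33 r3=0x35 r4=0x25  N=0 Z=0
after  1: r0=0xf4 r1=0x0a r2=0x33 r3=0x35 r4=0x25  N=0 Z=0
after  2: r0=0xf4 r1=0x0a r2=0x33 r3=0x33 r4=0x25  N=0 Z=0
after  3: r0=0xf4 r1=0x0a r2=0x02 r3=0x33 r4=0x25  N=0 Z=0
-- IRQ taken; context saved, return-PC = 4 --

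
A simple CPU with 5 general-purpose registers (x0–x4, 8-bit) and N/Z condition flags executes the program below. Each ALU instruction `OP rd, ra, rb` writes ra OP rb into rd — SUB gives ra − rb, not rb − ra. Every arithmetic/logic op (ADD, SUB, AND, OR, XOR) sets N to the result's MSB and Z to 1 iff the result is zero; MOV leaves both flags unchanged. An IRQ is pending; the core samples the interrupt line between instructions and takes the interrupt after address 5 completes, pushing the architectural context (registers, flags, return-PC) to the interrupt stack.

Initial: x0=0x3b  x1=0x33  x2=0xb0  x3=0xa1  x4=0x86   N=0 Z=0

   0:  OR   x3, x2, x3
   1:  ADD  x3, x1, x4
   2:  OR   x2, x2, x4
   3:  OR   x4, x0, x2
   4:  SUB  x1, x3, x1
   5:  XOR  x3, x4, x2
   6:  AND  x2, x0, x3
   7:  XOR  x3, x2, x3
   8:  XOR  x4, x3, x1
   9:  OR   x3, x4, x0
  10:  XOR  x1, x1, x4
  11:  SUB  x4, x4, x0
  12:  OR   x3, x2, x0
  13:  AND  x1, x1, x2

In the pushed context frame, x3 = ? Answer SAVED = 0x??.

SAVED = 0x09

after  0: x0=0x3b x1=0x33 x2=0xb0 x3=0xb1 x4=0x86  N=1 Z=0
after  1: x0=0x3b x1=0x33 x2=0xb0 x3=0xb9 x4=0x86  N=1 Z=0
after  2: x0=0x3b x1=0x33 x2=0xb6 x3=0xb9 x4=0x86  N=1 Z=0
after  3: x0=0x3b x1=0x33 x2=0xb6 x3=0xb9 x4=0xbf  N=1 Z=0
after  4: x0=0x3b x1=0x86 x2=0xb6 x3=0xb9 x4=0xbf  N=1 Z=0
after  5: x0=0x3b x1=0x86 x2=0xb6 x3=0x09 x4=0xbf  N=0 Z=0
-- IRQ taken; context saved, return-PC = 6 --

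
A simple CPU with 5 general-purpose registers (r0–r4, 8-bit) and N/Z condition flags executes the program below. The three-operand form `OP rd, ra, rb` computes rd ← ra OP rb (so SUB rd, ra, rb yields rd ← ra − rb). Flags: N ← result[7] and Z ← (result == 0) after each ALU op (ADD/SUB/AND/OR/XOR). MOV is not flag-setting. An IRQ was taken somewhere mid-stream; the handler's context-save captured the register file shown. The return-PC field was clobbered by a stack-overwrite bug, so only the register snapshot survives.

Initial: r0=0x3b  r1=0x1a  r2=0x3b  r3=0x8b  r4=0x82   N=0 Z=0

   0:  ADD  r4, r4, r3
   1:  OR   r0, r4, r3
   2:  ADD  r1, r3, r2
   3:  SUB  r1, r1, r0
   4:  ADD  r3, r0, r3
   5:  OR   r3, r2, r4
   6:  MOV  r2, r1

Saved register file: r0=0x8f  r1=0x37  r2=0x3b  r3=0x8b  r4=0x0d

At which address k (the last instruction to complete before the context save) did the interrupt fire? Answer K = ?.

after  0: r0=0x3b r1=0x1a r2=0x3b r3=0x8b r4=0x0d  N=0 Z=0
after  1: r0=0x8f r1=0x1a r2=0x3b r3=0x8b r4=0x0d  N=1 Z=0
after  2: r0=0x8f r1=0xc6 r2=0x3b r3=0x8b r4=0x0d  N=1 Z=0
after  3: r0=0x8f r1=0x37 r2=0x3b r3=0x8b r4=0x0d  N=0 Z=0
-- IRQ taken; context saved, return-PC = 4 --

K = 3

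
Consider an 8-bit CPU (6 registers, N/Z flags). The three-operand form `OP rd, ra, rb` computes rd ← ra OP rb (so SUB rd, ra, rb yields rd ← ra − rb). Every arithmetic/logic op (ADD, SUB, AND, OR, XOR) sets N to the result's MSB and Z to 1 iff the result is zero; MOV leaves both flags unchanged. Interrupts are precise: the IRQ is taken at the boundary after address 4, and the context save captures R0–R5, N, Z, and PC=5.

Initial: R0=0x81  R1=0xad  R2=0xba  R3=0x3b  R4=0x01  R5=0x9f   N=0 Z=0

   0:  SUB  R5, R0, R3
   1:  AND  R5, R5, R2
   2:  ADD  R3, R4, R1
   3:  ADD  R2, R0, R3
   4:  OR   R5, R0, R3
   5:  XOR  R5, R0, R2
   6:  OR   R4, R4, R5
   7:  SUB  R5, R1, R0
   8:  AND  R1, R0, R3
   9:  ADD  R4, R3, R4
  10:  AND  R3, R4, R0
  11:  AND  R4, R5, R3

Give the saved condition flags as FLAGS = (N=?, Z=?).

FLAGS = (N=1, Z=0)

after  0: R0=0x81 R1=0xad R2=0xba R3=0x3b R4=0x01 R5=0x46  N=0 Z=0
after  1: R0=0x81 R1=0xad R2=0xba R3=0x3b R4=0x01 R5=0x02  N=0 Z=0
after  2: R0=0x81 R1=0xad R2=0xba R3=0xae R4=0x01 R5=0x02  N=1 Z=0
after  3: R0=0x81 R1=0xad R2=0x2f R3=0xae R4=0x01 R5=0x02  N=0 Z=0
after  4: R0=0x81 R1=0xad R2=0x2f R3=0xae R4=0x01 R5=0xaf  N=1 Z=0
-- IRQ taken; context saved, return-PC = 5 --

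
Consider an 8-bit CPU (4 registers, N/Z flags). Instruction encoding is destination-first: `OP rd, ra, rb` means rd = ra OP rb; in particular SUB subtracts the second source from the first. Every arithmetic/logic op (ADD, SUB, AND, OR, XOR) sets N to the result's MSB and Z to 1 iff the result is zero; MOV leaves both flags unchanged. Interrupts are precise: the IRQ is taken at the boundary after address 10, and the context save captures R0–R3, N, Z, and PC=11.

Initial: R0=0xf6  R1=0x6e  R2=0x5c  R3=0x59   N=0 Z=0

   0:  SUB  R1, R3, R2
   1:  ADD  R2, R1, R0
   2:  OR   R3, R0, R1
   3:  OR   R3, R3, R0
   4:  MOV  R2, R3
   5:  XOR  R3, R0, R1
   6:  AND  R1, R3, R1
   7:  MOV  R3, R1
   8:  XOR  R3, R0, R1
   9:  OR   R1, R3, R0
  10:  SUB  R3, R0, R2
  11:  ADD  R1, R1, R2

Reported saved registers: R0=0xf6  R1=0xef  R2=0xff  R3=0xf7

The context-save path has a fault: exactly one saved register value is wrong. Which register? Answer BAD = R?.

BAD = R1

after  0: R0=0xf6 R1=0xfd R2=0x5c R3=0x59  N=1 Z=0
after  1: R0=0xf6 R1=0xfd R2=0xf3 R3=0x59  N=1 Z=0
after  2: R0=0xf6 R1=0xfd R2=0xf3 R3=0xff  N=1 Z=0
after  3: R0=0xf6 R1=0xfd R2=0xf3 R3=0xff  N=1 Z=0
after  4: R0=0xf6 R1=0xfd R2=0xff R3=0xff  N=1 Z=0
after  5: R0=0xf6 R1=0xfd R2=0xff R3=0x0b  N=0 Z=0
after  6: R0=0xf6 R1=0x09 R2=0xff R3=0x0b  N=0 Z=0
after  7: R0=0xf6 R1=0x09 R2=0xff R3=0x09  N=0 Z=0
after  8: R0=0xf6 R1=0x09 R2=0xff R3=0xff  N=1 Z=0
after  9: R0=0xf6 R1=0xff R2=0xff R3=0xff  N=1 Z=0
after 10: R0=0xf6 R1=0xff R2=0xff R3=0xf7  N=1 Z=0
-- IRQ taken; context saved, return-PC = 11 --
mismatch: R1: reported 0xef vs actual 0xff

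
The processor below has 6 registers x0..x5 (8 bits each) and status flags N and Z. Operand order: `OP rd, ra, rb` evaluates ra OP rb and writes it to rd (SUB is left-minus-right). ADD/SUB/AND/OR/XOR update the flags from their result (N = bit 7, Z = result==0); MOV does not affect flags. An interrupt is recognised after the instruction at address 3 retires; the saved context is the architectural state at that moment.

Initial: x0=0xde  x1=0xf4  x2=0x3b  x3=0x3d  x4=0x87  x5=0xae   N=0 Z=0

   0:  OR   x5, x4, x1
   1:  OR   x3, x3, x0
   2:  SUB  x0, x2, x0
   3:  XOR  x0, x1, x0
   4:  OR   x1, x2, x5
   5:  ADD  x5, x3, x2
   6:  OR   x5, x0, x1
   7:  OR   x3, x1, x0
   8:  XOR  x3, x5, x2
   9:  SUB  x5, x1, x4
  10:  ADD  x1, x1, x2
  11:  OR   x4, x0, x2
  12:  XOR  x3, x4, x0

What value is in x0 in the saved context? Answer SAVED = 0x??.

after  0: x0=0xde x1=0xf4 x2=0x3b x3=0x3d x4=0x87 x5=0xf7  N=1 Z=0
after  1: x0=0xde x1=0xf4 x2=0x3b x3=0xff x4=0x87 x5=0xf7  N=1 Z=0
after  2: x0=0x5d x1=0xf4 x2=0x3b x3=0xff x4=0x87 x5=0xf7  N=0 Z=0
after  3: x0=0xa9 x1=0xf4 x2=0x3b x3=0xff x4=0x87 x5=0xf7  N=1 Z=0
-- IRQ taken; context saved, return-PC = 4 --

SAVED = 0xa9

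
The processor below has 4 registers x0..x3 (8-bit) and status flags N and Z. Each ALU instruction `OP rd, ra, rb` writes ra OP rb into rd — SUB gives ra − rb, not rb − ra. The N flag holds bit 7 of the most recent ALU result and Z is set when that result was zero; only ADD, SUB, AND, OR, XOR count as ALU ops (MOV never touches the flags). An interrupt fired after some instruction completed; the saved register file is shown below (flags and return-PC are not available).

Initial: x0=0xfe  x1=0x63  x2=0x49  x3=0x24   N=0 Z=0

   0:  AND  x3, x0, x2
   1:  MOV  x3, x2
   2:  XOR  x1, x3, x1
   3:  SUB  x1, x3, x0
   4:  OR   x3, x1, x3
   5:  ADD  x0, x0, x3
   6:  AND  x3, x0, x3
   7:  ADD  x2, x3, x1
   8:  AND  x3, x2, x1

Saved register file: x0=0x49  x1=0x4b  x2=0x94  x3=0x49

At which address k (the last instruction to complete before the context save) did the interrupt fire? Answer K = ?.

K = 7

after  0: x0=0xfe x1=0x63 x2=0x49 x3=0x48  N=0 Z=0
after  1: x0=0xfe x1=0x63 x2=0x49 x3=0x49  N=0 Z=0
after  2: x0=0xfe x1=0x2a x2=0x49 x3=0x49  N=0 Z=0
after  3: x0=0xfe x1=0x4b x2=0x49 x3=0x49  N=0 Z=0
after  4: x0=0xfe x1=0x4b x2=0x49 x3=0x4b  N=0 Z=0
after  5: x0=0x49 x1=0x4b x2=0x49 x3=0x4b  N=0 Z=0
after  6: x0=0x49 x1=0x4b x2=0x49 x3=0x49  N=0 Z=0
after  7: x0=0x49 x1=0x4b x2=0x94 x3=0x49  N=1 Z=0
-- IRQ taken; context saved, return-PC = 8 --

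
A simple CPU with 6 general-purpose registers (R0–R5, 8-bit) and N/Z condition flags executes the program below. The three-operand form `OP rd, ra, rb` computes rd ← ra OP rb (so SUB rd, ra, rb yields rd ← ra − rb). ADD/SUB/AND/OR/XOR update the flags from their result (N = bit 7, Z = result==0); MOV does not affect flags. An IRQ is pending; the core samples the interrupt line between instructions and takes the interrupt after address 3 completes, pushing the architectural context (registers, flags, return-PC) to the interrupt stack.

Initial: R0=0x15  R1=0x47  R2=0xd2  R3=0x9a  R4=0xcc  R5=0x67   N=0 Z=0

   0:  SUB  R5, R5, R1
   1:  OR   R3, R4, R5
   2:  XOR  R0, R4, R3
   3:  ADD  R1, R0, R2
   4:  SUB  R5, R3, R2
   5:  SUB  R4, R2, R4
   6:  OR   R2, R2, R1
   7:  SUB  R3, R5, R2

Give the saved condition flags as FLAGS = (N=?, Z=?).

after  0: R0=0x15 R1=0x47 R2=0xd2 R3=0x9a R4=0xcc R5=0x20  N=0 Z=0
after  1: R0=0x15 R1=0x47 R2=0xd2 R3=0xec R4=0xcc R5=0x20  N=1 Z=0
after  2: R0=0x20 R1=0x47 R2=0xd2 R3=0xec R4=0xcc R5=0x20  N=0 Z=0
after  3: R0=0x20 R1=0xf2 R2=0xd2 R3=0xec R4=0xcc R5=0x20  N=1 Z=0
-- IRQ taken; context saved, return-PC = 4 --

FLAGS = (N=1, Z=0)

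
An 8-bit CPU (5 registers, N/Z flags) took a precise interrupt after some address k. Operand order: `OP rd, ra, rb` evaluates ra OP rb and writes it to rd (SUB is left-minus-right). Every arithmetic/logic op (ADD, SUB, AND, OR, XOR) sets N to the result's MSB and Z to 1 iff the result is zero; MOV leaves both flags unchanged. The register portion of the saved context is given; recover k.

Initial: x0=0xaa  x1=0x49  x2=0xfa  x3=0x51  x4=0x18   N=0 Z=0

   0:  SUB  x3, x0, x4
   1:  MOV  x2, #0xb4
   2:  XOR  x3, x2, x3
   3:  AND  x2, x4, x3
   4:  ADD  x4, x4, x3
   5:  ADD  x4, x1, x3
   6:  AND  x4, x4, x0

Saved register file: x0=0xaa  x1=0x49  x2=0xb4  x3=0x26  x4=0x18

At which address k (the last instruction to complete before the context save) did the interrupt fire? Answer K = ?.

K = 2

after  0: x0=0xaa x1=0x49 x2=0xfa x3=0x92 x4=0x18  N=1 Z=0
after  1: x0=0xaa x1=0x49 x2=0xb4 x3=0x92 x4=0x18  N=1 Z=0
after  2: x0=0xaa x1=0x49 x2=0xb4 x3=0x26 x4=0x18  N=0 Z=0
-- IRQ taken; context saved, return-PC = 3 --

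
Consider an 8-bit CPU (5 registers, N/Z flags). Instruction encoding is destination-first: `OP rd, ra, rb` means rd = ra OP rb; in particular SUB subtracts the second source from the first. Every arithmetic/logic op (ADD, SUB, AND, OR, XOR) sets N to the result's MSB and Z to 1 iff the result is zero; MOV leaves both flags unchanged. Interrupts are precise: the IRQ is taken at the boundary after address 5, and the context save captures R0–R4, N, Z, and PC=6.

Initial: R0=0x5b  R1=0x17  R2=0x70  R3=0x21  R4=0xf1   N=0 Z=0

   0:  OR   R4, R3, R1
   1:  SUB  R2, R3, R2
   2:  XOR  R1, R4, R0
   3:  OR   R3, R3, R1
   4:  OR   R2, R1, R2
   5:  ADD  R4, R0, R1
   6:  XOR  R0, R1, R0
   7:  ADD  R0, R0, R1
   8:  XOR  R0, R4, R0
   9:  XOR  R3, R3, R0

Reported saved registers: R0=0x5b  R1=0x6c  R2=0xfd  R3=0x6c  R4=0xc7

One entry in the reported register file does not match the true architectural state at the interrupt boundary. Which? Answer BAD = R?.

after  0: R0=0x5b R1=0x17 R2=0x70 R3=0x21 R4=0x37  N=0 Z=0
after  1: R0=0x5b R1=0x17 R2=0xb1 R3=0x21 R4=0x37  N=1 Z=0
after  2: R0=0x5b R1=0x6c R2=0xb1 R3=0x21 R4=0x37  N=0 Z=0
after  3: R0=0x5b R1=0x6c R2=0xb1 R3=0x6d R4=0x37  N=0 Z=0
after  4: R0=0x5b R1=0x6c R2=0xfd R3=0x6d R4=0x37  N=1 Z=0
after  5: R0=0x5b R1=0x6c R2=0xfd R3=0x6d R4=0xc7  N=1 Z=0
-- IRQ taken; context saved, return-PC = 6 --
mismatch: R3: reported 0x6c vs actual 0x6d

BAD = R3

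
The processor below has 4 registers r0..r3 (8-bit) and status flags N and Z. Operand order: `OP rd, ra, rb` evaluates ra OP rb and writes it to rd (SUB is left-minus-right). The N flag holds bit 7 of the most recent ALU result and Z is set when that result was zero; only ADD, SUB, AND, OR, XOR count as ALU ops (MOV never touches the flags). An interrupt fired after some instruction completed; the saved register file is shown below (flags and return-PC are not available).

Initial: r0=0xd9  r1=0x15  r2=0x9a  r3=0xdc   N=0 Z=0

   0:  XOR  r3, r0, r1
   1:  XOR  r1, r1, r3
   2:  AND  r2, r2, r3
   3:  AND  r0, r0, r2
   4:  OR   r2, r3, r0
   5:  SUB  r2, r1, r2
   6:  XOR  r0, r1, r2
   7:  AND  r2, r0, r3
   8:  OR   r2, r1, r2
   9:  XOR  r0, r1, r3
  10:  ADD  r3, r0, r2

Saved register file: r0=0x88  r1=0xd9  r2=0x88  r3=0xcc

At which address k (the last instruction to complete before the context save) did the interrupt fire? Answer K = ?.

K = 3

after  0: r0=0xd9 r1=0x15 r2=0x9a r3=0xcc  N=1 Z=0
after  1: r0=0xd9 r1=0xd9 r2=0x9a r3=0xcc  N=1 Z=0
after  2: r0=0xd9 r1=0xd9 r2=0x88 r3=0xcc  N=1 Z=0
after  3: r0=0x88 r1=0xd9 r2=0x88 r3=0xcc  N=1 Z=0
-- IRQ taken; context saved, return-PC = 4 --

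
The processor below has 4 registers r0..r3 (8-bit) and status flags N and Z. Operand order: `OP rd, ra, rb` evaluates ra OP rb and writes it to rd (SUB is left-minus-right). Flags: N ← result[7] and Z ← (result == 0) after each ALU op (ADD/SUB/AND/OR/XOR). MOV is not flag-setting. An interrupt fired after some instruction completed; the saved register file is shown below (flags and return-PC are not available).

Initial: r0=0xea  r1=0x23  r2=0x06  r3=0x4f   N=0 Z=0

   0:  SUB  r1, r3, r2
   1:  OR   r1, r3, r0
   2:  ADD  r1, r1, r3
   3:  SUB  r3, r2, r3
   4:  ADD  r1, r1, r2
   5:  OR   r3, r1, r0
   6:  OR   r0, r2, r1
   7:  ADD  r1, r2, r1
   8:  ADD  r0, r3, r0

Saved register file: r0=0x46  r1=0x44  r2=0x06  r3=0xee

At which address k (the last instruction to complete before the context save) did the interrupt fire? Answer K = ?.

K = 6

after  0: r0=0xea r1=0x49 r2=0x06 r3=0x4f  N=0 Z=0
after  1: r0=0xea r1=0xef r2=0x06 r3=0x4f  N=1 Z=0
after  2: r0=0xea r1=0x3e r2=0x06 r3=0x4f  N=0 Z=0
after  3: r0=0xea r1=0x3e r2=0x06 r3=0xb7  N=1 Z=0
after  4: r0=0xea r1=0x44 r2=0x06 r3=0xb7  N=0 Z=0
after  5: r0=0xea r1=0x44 r2=0x06 r3=0xee  N=1 Z=0
after  6: r0=0x46 r1=0x44 r2=0x06 r3=0xee  N=0 Z=0
-- IRQ taken; context saved, return-PC = 7 --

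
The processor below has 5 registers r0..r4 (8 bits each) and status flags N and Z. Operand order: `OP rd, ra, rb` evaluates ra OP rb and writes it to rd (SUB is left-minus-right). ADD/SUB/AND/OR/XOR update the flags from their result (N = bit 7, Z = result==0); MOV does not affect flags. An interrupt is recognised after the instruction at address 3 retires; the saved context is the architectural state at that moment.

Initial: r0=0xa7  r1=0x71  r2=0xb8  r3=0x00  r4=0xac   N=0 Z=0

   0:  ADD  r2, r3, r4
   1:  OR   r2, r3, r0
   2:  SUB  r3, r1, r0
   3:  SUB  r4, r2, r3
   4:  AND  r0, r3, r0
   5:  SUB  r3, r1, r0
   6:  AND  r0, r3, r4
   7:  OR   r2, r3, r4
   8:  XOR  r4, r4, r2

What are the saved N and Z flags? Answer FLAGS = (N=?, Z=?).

FLAGS = (N=1, Z=0)

after  0: r0=0xa7 r1=0x71 r2=0xac r3=0x00 r4=0xac  N=1 Z=0
after  1: r0=0xa7 r1=0x71 r2=0xa7 r3=0x00 r4=0xac  N=1 Z=0
after  2: r0=0xa7 r1=0x71 r2=0xa7 r3=0xca r4=0xac  N=1 Z=0
after  3: r0=0xa7 r1=0x71 r2=0xa7 r3=0xca r4=0xdd  N=1 Z=0
-- IRQ taken; context saved, return-PC = 4 --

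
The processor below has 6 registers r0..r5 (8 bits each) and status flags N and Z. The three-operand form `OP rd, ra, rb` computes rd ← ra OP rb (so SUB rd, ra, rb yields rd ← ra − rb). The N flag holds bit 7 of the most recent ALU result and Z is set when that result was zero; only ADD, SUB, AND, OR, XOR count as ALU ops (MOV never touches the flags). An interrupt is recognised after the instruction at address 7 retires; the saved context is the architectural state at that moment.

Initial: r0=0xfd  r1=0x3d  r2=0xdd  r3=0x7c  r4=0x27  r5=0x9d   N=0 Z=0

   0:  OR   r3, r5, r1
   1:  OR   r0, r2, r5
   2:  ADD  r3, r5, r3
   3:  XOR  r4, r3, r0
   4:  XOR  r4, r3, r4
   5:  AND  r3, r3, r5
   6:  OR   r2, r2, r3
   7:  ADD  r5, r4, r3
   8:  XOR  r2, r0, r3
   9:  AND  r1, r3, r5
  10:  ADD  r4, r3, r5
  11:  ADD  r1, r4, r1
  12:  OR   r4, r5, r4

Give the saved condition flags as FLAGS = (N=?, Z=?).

FLAGS = (N=1, Z=0)

after  0: r0=0xfd r1=0x3d r2=0xdd r3=0xbd r4=0x27 r5=0x9d  N=1 Z=0
after  1: r0=0xdd r1=0x3d r2=0xdd r3=0xbd r4=0x27 r5=0x9d  N=1 Z=0
after  2: r0=0xdd r1=0x3d r2=0xdd r3=0x5a r4=0x27 r5=0x9d  N=0 Z=0
after  3: r0=0xdd r1=0x3d r2=0xdd r3=0x5a r4=0x87 r5=0x9d  N=1 Z=0
after  4: r0=0xdd r1=0x3d r2=0xdd r3=0x5a r4=0xdd r5=0x9d  N=1 Z=0
after  5: r0=0xdd r1=0x3d r2=0xdd r3=0x18 r4=0xdd r5=0x9d  N=0 Z=0
after  6: r0=0xdd r1=0x3d r2=0xdd r3=0x18 r4=0xdd r5=0x9d  N=1 Z=0
after  7: r0=0xdd r1=0x3d r2=0xdd r3=0x18 r4=0xdd r5=0xf5  N=1 Z=0
-- IRQ taken; context saved, return-PC = 8 --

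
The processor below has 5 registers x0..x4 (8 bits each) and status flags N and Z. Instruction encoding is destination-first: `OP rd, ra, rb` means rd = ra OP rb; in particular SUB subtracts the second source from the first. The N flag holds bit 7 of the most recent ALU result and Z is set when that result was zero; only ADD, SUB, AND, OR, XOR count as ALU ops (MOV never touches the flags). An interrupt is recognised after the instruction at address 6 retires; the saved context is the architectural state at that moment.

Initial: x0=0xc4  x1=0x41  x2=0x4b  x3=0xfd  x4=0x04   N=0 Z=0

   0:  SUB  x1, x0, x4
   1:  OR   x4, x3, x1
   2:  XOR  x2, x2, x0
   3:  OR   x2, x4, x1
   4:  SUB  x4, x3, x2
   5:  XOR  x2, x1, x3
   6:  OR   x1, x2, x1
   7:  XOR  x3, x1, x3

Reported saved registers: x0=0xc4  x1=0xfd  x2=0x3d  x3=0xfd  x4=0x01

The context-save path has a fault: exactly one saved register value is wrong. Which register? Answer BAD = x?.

after  0: x0=0xc4 x1=0xc0 x2=0x4b x3=0xfd x4=0x04  N=1 Z=0
after  1: x0=0xc4 x1=0xc0 x2=0x4b x3=0xfd x4=0xfd  N=1 Z=0
after  2: x0=0xc4 x1=0xc0 x2=0x8f x3=0xfd x4=0xfd  N=1 Z=0
after  3: x0=0xc4 x1=0xc0 x2=0xfd x3=0xfd x4=0xfd  N=1 Z=0
after  4: x0=0xc4 x1=0xc0 x2=0xfd x3=0xfd x4=0x00  N=0 Z=1
after  5: x0=0xc4 x1=0xc0 x2=0x3d x3=0xfd x4=0x00  N=0 Z=0
after  6: x0=0xc4 x1=0xfd x2=0x3d x3=0xfd x4=0x00  N=1 Z=0
-- IRQ taken; context saved, return-PC = 7 --
mismatch: x4: reported 0x01 vs actual 0x00

BAD = x4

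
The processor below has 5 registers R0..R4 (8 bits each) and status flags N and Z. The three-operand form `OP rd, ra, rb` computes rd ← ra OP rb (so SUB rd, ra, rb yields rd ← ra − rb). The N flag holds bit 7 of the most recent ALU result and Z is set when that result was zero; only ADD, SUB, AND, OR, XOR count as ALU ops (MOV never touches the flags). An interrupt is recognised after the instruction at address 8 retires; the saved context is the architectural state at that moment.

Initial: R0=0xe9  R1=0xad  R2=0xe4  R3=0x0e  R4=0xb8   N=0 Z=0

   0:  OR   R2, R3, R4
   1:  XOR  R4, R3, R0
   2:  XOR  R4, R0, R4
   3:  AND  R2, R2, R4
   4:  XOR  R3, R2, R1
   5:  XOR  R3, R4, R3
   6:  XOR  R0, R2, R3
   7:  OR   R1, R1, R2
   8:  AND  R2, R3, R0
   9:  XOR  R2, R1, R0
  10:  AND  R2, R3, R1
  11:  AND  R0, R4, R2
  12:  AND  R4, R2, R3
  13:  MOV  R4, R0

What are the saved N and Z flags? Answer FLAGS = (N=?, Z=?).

FLAGS = (N=1, Z=0)

after  0: R0=0xe9 R1=0xad R2=0xbe R3=0x0e R4=0xb8  N=1 Z=0
after  1: R0=0xe9 R1=0xad R2=0xbe R3=0x0e R4=0xe7  N=1 Z=0
after  2: R0=0xe9 R1=0xad R2=0xbe R3=0x0e R4=0x0e  N=0 Z=0
after  3: R0=0xe9 R1=0xad R2=0x0e R3=0x0e R4=0x0e  N=0 Z=0
after  4: R0=0xe9 R1=0xad R2=0x0e R3=0xa3 R4=0x0e  N=1 Z=0
after  5: R0=0xe9 R1=0xad R2=0x0e R3=0xad R4=0x0e  N=1 Z=0
after  6: R0=0xa3 R1=0xad R2=0x0e R3=0xad R4=0x0e  N=1 Z=0
after  7: R0=0xa3 R1=0xaf R2=0x0e R3=0xad R4=0x0e  N=1 Z=0
after  8: R0=0xa3 R1=0xaf R2=0xa1 R3=0xad R4=0x0e  N=1 Z=0
-- IRQ taken; context saved, return-PC = 9 --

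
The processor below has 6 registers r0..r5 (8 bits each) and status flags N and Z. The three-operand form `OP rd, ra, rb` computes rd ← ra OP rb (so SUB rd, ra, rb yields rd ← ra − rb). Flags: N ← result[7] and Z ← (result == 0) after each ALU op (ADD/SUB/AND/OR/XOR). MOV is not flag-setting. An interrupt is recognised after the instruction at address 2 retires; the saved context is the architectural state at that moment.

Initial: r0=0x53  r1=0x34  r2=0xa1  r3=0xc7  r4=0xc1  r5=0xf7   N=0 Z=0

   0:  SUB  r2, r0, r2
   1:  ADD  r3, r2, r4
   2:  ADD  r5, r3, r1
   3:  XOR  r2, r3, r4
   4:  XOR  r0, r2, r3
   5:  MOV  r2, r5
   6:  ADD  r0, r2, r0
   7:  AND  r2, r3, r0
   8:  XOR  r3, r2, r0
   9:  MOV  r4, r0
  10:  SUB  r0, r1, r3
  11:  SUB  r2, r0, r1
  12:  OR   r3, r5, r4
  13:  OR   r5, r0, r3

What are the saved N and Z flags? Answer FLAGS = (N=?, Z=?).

FLAGS = (N=1, Z=0)

after  0: r0=0x53 r1=0x34 r2=0xb2 r3=0xc7 r4=0xc1 r5=0xf7  N=1 Z=0
after  1: r0=0x53 r1=0x34 r2=0xb2 r3=0x73 r4=0xc1 r5=0xf7  N=0 Z=0
after  2: r0=0x53 r1=0x34 r2=0xb2 r3=0x73 r4=0xc1 r5=0xa7  N=1 Z=0
-- IRQ taken; context saved, return-PC = 3 --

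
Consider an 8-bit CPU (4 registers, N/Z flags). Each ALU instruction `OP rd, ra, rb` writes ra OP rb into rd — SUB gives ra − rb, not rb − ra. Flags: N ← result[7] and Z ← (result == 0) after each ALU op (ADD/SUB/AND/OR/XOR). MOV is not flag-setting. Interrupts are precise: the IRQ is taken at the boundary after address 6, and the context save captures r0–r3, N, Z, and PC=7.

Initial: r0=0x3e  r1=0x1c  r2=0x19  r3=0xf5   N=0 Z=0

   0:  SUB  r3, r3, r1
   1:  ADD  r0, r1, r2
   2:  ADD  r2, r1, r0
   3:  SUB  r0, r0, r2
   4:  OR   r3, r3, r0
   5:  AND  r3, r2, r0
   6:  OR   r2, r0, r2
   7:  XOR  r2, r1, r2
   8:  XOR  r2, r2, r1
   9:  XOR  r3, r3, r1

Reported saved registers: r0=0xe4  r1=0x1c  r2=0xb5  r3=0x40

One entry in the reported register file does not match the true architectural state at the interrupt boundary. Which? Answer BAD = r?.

BAD = r2

after  0: r0=0x3e r1=0x1c r2=0x19 r3=0xd9  N=1 Z=0
after  1: r0=0x35 r1=0x1c r2=0x19 r3=0xd9  N=0 Z=0
after  2: r0=0x35 r1=0x1c r2=0x51 r3=0xd9  N=0 Z=0
after  3: r0=0xe4 r1=0x1c r2=0x51 r3=0xd9  N=1 Z=0
after  4: r0=0xe4 r1=0x1c r2=0x51 r3=0xfd  N=1 Z=0
after  5: r0=0xe4 r1=0x1c r2=0x51 r3=0x40  N=0 Z=0
after  6: r0=0xe4 r1=0x1c r2=0xf5 r3=0x40  N=1 Z=0
-- IRQ taken; context saved, return-PC = 7 --
mismatch: r2: reported 0xb5 vs actual 0xf5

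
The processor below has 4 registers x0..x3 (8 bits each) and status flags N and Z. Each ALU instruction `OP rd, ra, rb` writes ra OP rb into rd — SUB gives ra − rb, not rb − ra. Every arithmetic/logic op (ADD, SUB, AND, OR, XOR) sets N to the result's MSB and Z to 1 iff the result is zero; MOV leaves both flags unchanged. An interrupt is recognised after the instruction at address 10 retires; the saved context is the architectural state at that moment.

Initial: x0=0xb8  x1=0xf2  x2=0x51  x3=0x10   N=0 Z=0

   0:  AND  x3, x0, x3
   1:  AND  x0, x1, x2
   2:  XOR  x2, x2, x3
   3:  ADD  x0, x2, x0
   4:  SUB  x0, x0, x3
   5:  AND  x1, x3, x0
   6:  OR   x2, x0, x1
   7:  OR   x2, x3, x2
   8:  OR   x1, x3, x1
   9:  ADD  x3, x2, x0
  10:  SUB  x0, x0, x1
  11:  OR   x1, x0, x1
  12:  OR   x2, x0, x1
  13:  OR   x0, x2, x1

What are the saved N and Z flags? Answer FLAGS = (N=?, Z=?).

FLAGS = (N=0, Z=0)

after  0: x0=0xb8 x1=0xf2 x2=0x51 x3=0x10  N=0 Z=0
after  1: x0=0x50 x1=0xf2 x2=0x51 x3=0x10  N=0 Z=0
after  2: x0=0x50 x1=0xf2 x2=0x41 x3=0x10  N=0 Z=0
after  3: x0=0x91 x1=0xf2 x2=0x41 x3=0x10  N=1 Z=0
after  4: x0=0x81 x1=0xf2 x2=0x41 x3=0x10  N=1 Z=0
after  5: x0=0x81 x1=0x00 x2=0x41 x3=0x10  N=0 Z=1
after  6: x0=0x81 x1=0x00 x2=0x81 x3=0x10  N=1 Z=0
after  7: x0=0x81 x1=0x00 x2=0x91 x3=0x10  N=1 Z=0
after  8: x0=0x81 x1=0x10 x2=0x91 x3=0x10  N=0 Z=0
after  9: x0=0x81 x1=0x10 x2=0x91 x3=0x12  N=0 Z=0
after 10: x0=0x71 x1=0x10 x2=0x91 x3=0x12  N=0 Z=0
-- IRQ taken; context saved, return-PC = 11 --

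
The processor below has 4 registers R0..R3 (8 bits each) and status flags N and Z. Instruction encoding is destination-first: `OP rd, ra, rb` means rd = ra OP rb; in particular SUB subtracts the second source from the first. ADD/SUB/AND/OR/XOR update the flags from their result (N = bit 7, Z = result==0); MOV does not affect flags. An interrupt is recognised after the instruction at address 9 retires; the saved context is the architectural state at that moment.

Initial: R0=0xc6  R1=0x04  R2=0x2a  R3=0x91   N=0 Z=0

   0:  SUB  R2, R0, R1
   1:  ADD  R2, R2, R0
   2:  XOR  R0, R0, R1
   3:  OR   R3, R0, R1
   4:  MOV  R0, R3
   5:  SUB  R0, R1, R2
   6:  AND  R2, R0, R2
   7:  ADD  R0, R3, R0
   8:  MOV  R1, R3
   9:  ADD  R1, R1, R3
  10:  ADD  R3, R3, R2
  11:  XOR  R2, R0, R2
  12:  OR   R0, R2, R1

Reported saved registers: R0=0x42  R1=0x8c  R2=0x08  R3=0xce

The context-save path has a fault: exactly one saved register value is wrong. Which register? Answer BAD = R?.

BAD = R3

after  0: R0=0xc6 R1=0x04 R2=0xc2 R3=0x91  N=1 Z=0
after  1: R0=0xc6 R1=0x04 R2=0x88 R3=0x91  N=1 Z=0
after  2: R0=0xc2 R1=0x04 R2=0x88 R3=0x91  N=1 Z=0
after  3: R0=0xc2 R1=0x04 R2=0x88 R3=0xc6  N=1 Z=0
after  4: R0=0xc6 R1=0x04 R2=0x88 R3=0xc6  N=1 Z=0
after  5: R0=0x7c R1=0x04 R2=0x88 R3=0xc6  N=0 Z=0
after  6: R0=0x7c R1=0x04 R2=0x08 R3=0xc6  N=0 Z=0
after  7: R0=0x42 R1=0x04 R2=0x08 R3=0xc6  N=0 Z=0
after  8: R0=0x42 R1=0xc6 R2=0x08 R3=0xc6  N=0 Z=0
after  9: R0=0x42 R1=0x8c R2=0x08 R3=0xc6  N=1 Z=0
-- IRQ taken; context saved, return-PC = 10 --
mismatch: R3: reported 0xce vs actual 0xc6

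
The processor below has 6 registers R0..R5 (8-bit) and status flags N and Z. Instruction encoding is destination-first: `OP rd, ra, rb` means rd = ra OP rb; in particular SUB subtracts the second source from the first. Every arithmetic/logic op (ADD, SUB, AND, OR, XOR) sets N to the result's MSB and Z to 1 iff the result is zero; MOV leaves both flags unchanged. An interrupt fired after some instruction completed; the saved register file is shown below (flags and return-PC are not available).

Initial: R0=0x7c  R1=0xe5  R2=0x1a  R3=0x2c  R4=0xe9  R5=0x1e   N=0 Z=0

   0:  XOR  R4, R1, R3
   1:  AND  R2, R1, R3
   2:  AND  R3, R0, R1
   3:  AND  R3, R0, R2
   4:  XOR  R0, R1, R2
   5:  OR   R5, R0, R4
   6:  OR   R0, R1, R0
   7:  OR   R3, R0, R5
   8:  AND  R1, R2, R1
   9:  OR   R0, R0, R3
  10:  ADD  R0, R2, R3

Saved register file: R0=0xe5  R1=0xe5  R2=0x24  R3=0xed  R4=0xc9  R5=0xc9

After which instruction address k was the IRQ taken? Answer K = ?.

after  0: R0=0x7c R1=0xe5 R2=0x1a R3=0x2c R4=0xc9 R5=0x1e  N=1 Z=0
after  1: R0=0x7c R1=0xe5 R2=0x24 R3=0x2c R4=0xc9 R5=0x1e  N=0 Z=0
after  2: R0=0x7c R1=0xe5 R2=0x24 R3=0x64 R4=0xc9 R5=0x1e  N=0 Z=0
after  3: R0=0x7c R1=0xe5 R2=0x24 R3=0x24 R4=0xc9 R5=0x1e  N=0 Z=0
after  4: R0=0xc1 R1=0xe5 R2=0x24 R3=0x24 R4=0xc9 R5=0x1e  N=1 Z=0
after  5: R0=0xc1 R1=0xe5 R2=0x24 R3=0x24 R4=0xc9 R5=0xc9  N=1 Z=0
after  6: R0=0xe5 R1=0xe5 R2=0x24 R3=0x24 R4=0xc9 R5=0xc9  N=1 Z=0
after  7: R0=0xe5 R1=0xe5 R2=0x24 R3=0xed R4=0xc9 R5=0xc9  N=1 Z=0
-- IRQ taken; context saved, return-PC = 8 --

K = 7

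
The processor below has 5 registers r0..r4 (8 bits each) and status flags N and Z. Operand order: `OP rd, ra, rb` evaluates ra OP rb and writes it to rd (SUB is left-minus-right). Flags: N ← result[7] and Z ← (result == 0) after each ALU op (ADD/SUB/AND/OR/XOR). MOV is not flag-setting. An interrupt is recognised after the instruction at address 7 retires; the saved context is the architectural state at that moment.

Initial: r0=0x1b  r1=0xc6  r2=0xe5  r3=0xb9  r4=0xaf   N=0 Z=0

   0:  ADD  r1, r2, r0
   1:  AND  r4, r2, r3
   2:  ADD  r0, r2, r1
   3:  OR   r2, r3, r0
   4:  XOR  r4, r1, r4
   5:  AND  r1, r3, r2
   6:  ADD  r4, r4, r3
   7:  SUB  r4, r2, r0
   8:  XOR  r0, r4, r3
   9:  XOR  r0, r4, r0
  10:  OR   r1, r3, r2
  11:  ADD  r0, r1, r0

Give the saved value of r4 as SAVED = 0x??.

SAVED = 0x18

after  0: r0=0x1b r1=0x00 r2=0xe5 r3=0xb9 r4=0xaf  N=0 Z=1
after  1: r0=0x1b r1=0x00 r2=0xe5 r3=0xb9 r4=0xa1  N=1 Z=0
after  2: r0=0xe5 r1=0x00 r2=0xe5 r3=0xb9 r4=0xa1  N=1 Z=0
after  3: r0=0xe5 r1=0x00 r2=0xfd r3=0xb9 r4=0xa1  N=1 Z=0
after  4: r0=0xe5 r1=0x00 r2=0xfd r3=0xb9 r4=0xa1  N=1 Z=0
after  5: r0=0xe5 r1=0xb9 r2=0xfd r3=0xb9 r4=0xa1  N=1 Z=0
after  6: r0=0xe5 r1=0xb9 r2=0xfd r3=0xb9 r4=0x5a  N=0 Z=0
after  7: r0=0xe5 r1=0xb9 r2=0xfd r3=0xb9 r4=0x18  N=0 Z=0
-- IRQ taken; context saved, return-PC = 8 --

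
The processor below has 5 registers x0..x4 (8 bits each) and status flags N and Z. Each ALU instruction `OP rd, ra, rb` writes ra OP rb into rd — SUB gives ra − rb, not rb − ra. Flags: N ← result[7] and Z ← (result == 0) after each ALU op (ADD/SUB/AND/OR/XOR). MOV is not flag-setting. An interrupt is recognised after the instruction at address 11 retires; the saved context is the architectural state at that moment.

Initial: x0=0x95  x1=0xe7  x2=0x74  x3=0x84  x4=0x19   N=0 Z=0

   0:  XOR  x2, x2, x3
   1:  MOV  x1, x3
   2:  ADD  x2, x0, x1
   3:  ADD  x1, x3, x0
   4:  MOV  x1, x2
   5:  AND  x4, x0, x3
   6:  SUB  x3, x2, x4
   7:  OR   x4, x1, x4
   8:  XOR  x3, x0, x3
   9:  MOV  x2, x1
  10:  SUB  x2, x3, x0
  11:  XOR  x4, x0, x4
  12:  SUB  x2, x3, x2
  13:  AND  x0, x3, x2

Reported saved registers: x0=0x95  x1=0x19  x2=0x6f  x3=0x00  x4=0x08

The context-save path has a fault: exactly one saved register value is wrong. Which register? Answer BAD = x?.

after  0: x0=0x95 x1=0xe7 x2=0xf0 x3=0x84 x4=0x19  N=1 Z=0
after  1: x0=0x95 x1=0x84 x2=0xf0 x3=0x84 x4=0x19  N=1 Z=0
after  2: x0=0x95 x1=0x84 x2=0x19 x3=0x84 x4=0x19  N=0 Z=0
after  3: x0=0x95 x1=0x19 x2=0x19 x3=0x84 x4=0x19  N=0 Z=0
after  4: x0=0x95 x1=0x19 x2=0x19 x3=0x84 x4=0x19  N=0 Z=0
after  5: x0=0x95 x1=0x19 x2=0x19 x3=0x84 x4=0x84  N=1 Z=0
after  6: x0=0x95 x1=0x19 x2=0x19 x3=0x95 x4=0x84  N=1 Z=0
after  7: x0=0x95 x1=0x19 x2=0x19 x3=0x95 x4=0x9d  N=1 Z=0
after  8: x0=0x95 x1=0x19 x2=0x19 x3=0x00 x4=0x9d  N=0 Z=1
after  9: x0=0x95 x1=0x19 x2=0x19 x3=0x00 x4=0x9d  N=0 Z=1
after 10: x0=0x95 x1=0x19 x2=0x6b x3=0x00 x4=0x9d  N=0 Z=0
after 11: x0=0x95 x1=0x19 x2=0x6b x3=0x00 x4=0x08  N=0 Z=0
-- IRQ taken; context saved, return-PC = 12 --
mismatch: x2: reported 0x6f vs actual 0x6b

BAD = x2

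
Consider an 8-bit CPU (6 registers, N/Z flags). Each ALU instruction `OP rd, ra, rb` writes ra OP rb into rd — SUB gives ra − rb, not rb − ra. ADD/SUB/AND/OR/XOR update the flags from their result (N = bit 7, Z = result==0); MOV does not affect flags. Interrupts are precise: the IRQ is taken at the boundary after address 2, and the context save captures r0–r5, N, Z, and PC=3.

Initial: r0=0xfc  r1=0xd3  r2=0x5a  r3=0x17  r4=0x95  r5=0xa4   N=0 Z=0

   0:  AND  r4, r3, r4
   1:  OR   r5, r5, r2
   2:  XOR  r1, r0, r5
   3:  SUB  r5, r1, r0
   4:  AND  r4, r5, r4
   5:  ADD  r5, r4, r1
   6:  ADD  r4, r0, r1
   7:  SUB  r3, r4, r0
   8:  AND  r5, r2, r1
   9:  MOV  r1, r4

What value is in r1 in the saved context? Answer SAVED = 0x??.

after  0: r0=0xfc r1=0xd3 r2=0x5a r3=0x17 r4=0x15 r5=0xa4  N=0 Z=0
after  1: r0=0xfc r1=0xd3 r2=0x5a r3=0x17 r4=0x15 r5=0xfe  N=1 Z=0
after  2: r0=0xfc r1=0x02 r2=0x5a r3=0x17 r4=0x15 r5=0xfe  N=0 Z=0
-- IRQ taken; context saved, return-PC = 3 --

SAVED = 0x02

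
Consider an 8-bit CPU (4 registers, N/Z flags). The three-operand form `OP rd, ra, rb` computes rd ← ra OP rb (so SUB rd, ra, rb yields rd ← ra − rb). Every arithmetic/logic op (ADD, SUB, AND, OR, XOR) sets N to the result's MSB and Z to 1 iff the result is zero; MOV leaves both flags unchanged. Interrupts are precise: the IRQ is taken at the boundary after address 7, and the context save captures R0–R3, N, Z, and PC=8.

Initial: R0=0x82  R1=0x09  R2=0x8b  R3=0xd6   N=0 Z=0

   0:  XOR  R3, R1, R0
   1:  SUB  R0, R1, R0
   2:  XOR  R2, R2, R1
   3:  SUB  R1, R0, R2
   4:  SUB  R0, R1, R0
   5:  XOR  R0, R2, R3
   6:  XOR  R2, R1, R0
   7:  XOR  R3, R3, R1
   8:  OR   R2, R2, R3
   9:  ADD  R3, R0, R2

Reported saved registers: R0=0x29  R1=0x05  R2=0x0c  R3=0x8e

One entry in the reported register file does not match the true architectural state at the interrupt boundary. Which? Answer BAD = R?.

after  0: R0=0x82 R1=0x09 R2=0x8b R3=0x8b  N=1 Z=0
after  1: R0=0x87 R1=0x09 R2=0x8b R3=0x8b  N=1 Z=0
after  2: R0=0x87 R1=0x09 R2=0x82 R3=0x8b  N=1 Z=0
after  3: R0=0x87 R1=0x05 R2=0x82 R3=0x8b  N=0 Z=0
after  4: R0=0x7e R1=0x05 R2=0x82 R3=0x8b  N=0 Z=0
after  5: R0=0x09 R1=0x05 R2=0x82 R3=0x8b  N=0 Z=0
after  6: R0=0x09 R1=0x05 R2=0x0c R3=0x8b  N=0 Z=0
after  7: R0=0x09 R1=0x05 R2=0x0c R3=0x8e  N=1 Z=0
-- IRQ taken; context saved, return-PC = 8 --
mismatch: R0: reported 0x29 vs actual 0x09

BAD = R0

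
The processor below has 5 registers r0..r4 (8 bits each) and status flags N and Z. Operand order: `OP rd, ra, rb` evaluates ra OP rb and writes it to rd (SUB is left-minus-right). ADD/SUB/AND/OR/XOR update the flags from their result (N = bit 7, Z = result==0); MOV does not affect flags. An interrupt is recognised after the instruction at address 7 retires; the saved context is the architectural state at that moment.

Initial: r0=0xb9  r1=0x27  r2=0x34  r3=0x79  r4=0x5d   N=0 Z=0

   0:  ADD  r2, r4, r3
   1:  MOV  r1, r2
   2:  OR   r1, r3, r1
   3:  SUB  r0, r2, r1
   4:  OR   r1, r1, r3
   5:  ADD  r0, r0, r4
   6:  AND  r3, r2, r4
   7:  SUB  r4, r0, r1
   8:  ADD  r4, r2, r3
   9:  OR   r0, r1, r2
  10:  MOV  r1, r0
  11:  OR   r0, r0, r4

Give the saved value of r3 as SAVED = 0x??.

after  0: r0=0xb9 r1=0x27 r2=0xd6 r3=0x79 r4=0x5d  N=1 Z=0
after  1: r0=0xb9 r1=0xd6 r2=0xd6 r3=0x79 r4=0x5d  N=1 Z=0
after  2: r0=0xb9 r1=0xff r2=0xd6 r3=0x79 r4=0x5d  N=1 Z=0
after  3: r0=0xd7 r1=0xff r2=0xd6 r3=0x79 r4=0x5d  N=1 Z=0
after  4: r0=0xd7 r1=0xff r2=0xd6 r3=0x79 r4=0x5d  N=1 Z=0
after  5: r0=0x34 r1=0xff r2=0xd6 r3=0x79 r4=0x5d  N=0 Z=0
after  6: r0=0x34 r1=0xff r2=0xd6 r3=0x54 r4=0x5d  N=0 Z=0
after  7: r0=0x34 r1=0xff r2=0xd6 r3=0x54 r4=0x35  N=0 Z=0
-- IRQ taken; context saved, return-PC = 8 --

SAVED = 0x54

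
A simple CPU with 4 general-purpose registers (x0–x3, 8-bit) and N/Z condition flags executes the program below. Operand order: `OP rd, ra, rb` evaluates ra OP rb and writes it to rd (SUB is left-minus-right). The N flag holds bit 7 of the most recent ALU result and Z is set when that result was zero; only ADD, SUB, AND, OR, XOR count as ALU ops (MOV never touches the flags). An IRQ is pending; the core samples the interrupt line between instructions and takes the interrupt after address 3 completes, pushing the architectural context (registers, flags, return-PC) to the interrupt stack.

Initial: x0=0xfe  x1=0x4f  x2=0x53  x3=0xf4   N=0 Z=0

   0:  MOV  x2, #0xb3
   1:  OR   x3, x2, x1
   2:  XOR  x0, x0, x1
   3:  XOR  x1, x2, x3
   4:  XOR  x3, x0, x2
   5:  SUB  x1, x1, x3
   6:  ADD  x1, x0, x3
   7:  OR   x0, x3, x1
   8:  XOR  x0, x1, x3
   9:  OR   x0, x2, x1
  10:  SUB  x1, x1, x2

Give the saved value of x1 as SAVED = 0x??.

after  0: x0=0xfe x1=0x4f x2=0xb3 x3=0xf4  N=0 Z=0
after  1: x0=0xfe x1=0x4f x2=0xb3 x3=0xff  N=1 Z=0
after  2: x0=0xb1 x1=0x4f x2=0xb3 x3=0xff  N=1 Z=0
after  3: x0=0xb1 x1=0x4c x2=0xb3 x3=0xff  N=0 Z=0
-- IRQ taken; context saved, return-PC = 4 --

SAVED = 0x4c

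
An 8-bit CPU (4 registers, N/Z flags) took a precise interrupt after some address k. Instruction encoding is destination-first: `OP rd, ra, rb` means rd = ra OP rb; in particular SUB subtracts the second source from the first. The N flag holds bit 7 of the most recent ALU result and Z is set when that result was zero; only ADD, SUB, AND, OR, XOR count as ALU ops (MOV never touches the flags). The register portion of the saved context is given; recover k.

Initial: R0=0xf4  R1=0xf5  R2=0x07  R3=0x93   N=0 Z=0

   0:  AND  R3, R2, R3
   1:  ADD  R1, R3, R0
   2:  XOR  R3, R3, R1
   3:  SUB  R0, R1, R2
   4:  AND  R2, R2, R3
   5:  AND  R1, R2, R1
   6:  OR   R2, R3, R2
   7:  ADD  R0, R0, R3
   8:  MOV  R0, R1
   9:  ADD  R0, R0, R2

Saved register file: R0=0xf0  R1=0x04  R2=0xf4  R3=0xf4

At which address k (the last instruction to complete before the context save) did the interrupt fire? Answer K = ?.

after  0: R0=0xf4 R1=0xf5 R2=0x07 R3=0x03  N=0 Z=0
after  1: R0=0xf4 R1=0xf7 R2=0x07 R3=0x03  N=1 Z=0
after  2: R0=0xf4 R1=0xf7 R2=0x07 R3=0xf4  N=1 Z=0
after  3: R0=0xf0 R1=0xf7 R2=0x07 R3=0xf4  N=1 Z=0
after  4: R0=0xf0 R1=0xf7 R2=0x04 R3=0xf4  N=0 Z=0
after  5: R0=0xf0 R1=0x04 R2=0x04 R3=0xf4  N=0 Z=0
after  6: R0=0xf0 R1=0x04 R2=0xf4 R3=0xf4  N=1 Z=0
-- IRQ taken; context saved, return-PC = 7 --

K = 6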